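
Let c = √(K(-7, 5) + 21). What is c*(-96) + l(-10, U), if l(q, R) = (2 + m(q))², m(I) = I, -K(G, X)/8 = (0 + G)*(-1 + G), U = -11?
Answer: 64 - 96*I*√427 ≈ 64.0 - 1983.7*I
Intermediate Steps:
K(G, X) = -8*G*(-1 + G) (K(G, X) = -8*(0 + G)*(-1 + G) = -8*G*(-1 + G))
c = I*√427 (c = √(8*(-7)*(1 - 1*(-7)) + 21) = √(8*(-7)*(1 + 7) + 21) = √(8*(-7)*8 + 21) = √(-448 + 21) = √(-427) = I*√427 ≈ 20.664*I)
l(q, R) = (2 + q)²
c*(-96) + l(-10, U) = (I*√427)*(-96) + (2 - 10)² = -96*I*√427 + (-8)² = -96*I*√427 + 64 = 64 - 96*I*√427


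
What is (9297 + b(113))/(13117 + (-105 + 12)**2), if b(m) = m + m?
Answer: 9523/21766 ≈ 0.43752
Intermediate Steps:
b(m) = 2*m
(9297 + b(113))/(13117 + (-105 + 12)**2) = (9297 + 2*113)/(13117 + (-105 + 12)**2) = (9297 + 226)/(13117 + (-93)**2) = 9523/(13117 + 8649) = 9523/21766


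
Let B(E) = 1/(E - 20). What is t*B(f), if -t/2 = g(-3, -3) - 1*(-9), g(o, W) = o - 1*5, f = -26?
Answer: 1/23 ≈ 0.043478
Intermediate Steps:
g(o, W) = -5 + o (g(o, W) = o - 5 = -5 + o)
B(E) = 1/(-20 + E)
t = -2 (t = -2*((-5 - 3) - 1*(-9)) = -2*(-8 + 9) = -2*1 = -2)
t*B(f) = -2/(-20 - 26) = -2/(-46) = -2*(-1/46) = 1/23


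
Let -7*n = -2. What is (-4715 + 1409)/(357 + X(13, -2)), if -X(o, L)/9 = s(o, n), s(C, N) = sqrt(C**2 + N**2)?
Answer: -5831/562 - 21*sqrt(8285)/562 ≈ -13.777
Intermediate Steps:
n = 2/7 (n = -1/7*(-2) = 2/7 ≈ 0.28571)
X(o, L) = -9*sqrt(4/49 + o**2) (X(o, L) = -9*sqrt(o**2 + (2/7)**2) = -9*sqrt(o**2 + 4/49) = -9*sqrt(4/49 + o**2))
(-4715 + 1409)/(357 + X(13, -2)) = (-4715 + 1409)/(357 - 9*sqrt(4 + 49*13**2)/7) = -3306/(357 - 9*sqrt(4 + 49*169)/7) = -3306/(357 - 9*sqrt(4 + 8281)/7) = -3306/(357 - 9*sqrt(8285)/7)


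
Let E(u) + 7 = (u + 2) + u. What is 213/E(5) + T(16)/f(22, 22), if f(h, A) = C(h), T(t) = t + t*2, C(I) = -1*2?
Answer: 93/5 ≈ 18.600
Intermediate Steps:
C(I) = -2
T(t) = 3*t (T(t) = t + 2*t = 3*t)
E(u) = -5 + 2*u (E(u) = -7 + ((u + 2) + u) = -7 + ((2 + u) + u) = -7 + (2 + 2*u) = -5 + 2*u)
f(h, A) = -2
213/E(5) + T(16)/f(22, 22) = 213/(-5 + 2*5) + (3*16)/(-2) = 213/(-5 + 10) + 48*(-½) = 213/5 - 24 = 93/5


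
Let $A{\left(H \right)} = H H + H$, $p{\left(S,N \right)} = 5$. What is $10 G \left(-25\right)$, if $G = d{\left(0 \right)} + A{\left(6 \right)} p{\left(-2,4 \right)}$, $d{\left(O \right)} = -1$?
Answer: $-52250$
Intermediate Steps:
$A{\left(H \right)} = H + H^{2}$ ($A{\left(H \right)} = H^{2} + H = H + H^{2}$)
$G = 209$ ($G = -1 + 6 \left(1 + 6\right) 5 = -1 + 6 \cdot 7 \cdot 5 = -1 + 42 \cdot 5 = -1 + 210 = 209$)
$10 G \left(-25\right) = 10 \cdot 209 \left(-25\right) = 2090 \left(-25\right) = -52250$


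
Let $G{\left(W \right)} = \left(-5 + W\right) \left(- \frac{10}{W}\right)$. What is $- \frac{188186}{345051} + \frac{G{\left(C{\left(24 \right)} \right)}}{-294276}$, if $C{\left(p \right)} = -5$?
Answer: $- \frac{4614310193}{8461685673} \approx -0.54532$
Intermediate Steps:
$G{\left(W \right)} = - \frac{10 \left(-5 + W\right)}{W}$
$- \frac{188186}{345051} + \frac{G{\left(C{\left(24 \right)} \right)}}{-294276} = - \frac{188186}{345051} + \frac{-10 + \frac{50}{-5}}{-294276} = \left(-188186\right) \frac{1}{345051} + \left(-10 + 50 \left(- \frac{1}{5}\right)\right) \left(- \frac{1}{294276}\right) = - \frac{188186}{345051} + \left(-10 - 10\right) \left(- \frac{1}{294276}\right) = - \frac{188186}{345051} - - \frac{5}{73569} = - \frac{188186}{345051} + \frac{5}{73569} = - \frac{4614310193}{8461685673}$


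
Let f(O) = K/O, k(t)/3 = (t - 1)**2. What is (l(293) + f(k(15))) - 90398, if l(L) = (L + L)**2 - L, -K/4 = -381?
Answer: 12382672/49 ≈ 2.5271e+5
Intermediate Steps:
k(t) = 3*(-1 + t)**2 (k(t) = 3*(t - 1)**2 = 3*(-1 + t)**2)
K = 1524 (K = -4*(-381) = 1524)
f(O) = 1524/O
l(L) = -L + 4*L**2 (l(L) = (2*L)**2 - L = 4*L**2 - L = -L + 4*L**2)
(l(293) + f(k(15))) - 90398 = (293*(-1 + 4*293) + 1524/((3*(-1 + 15)**2))) - 90398 = (293*(-1 + 1172) + 1524/((3*14**2))) - 90398 = (293*1171 + 1524/((3*196))) - 90398 = (343103 + 1524/588) - 90398 = (343103 + 1524*(1/588)) - 90398 = (343103 + 127/49) - 90398 = 16812174/49 - 90398 = 12382672/49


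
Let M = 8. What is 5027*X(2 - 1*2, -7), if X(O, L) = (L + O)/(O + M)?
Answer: -35189/8 ≈ -4398.6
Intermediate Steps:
X(O, L) = (L + O)/(8 + O) (X(O, L) = (L + O)/(O + 8) = (L + O)/(8 + O))
5027*X(2 - 1*2, -7) = 5027*((-7 + (2 - 1*2))/(8 + (2 - 1*2))) = 5027*((-7 + (2 - 2))/(8 + (2 - 2))) = 5027*((-7 + 0)/(8 + 0)) = 5027*(-7/8) = -35189/8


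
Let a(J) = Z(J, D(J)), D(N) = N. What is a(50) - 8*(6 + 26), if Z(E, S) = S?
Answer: -206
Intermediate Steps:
a(J) = J
a(50) - 8*(6 + 26) = 50 - 8*(6 + 26) = 50 - 8*32 = 50 - 1*256 = 50 - 256 = -206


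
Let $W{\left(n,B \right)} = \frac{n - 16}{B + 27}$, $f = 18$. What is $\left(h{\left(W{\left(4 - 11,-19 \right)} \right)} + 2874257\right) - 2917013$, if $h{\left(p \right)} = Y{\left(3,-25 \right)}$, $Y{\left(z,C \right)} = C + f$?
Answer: $-42763$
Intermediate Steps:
$Y{\left(z,C \right)} = 18 + C$ ($Y{\left(z,C \right)} = C + 18 = 18 + C$)
$W{\left(n,B \right)} = \frac{-16 + n}{27 + B}$
$h{\left(p \right)} = -7$ ($h{\left(p \right)} = 18 - 25 = -7$)
$\left(h{\left(W{\left(4 - 11,-19 \right)} \right)} + 2874257\right) - 2917013 = \left(-7 + 2874257\right) - 2917013 = 2874250 - 2917013 = -42763$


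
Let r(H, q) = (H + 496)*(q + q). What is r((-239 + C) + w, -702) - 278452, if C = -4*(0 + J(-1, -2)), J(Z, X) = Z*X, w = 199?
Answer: -907444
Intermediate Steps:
J(Z, X) = X*Z
C = -8 (C = -4*(0 - 2*(-1)) = -4*(0 + 2) = -4*2 = -8)
r(H, q) = 2*q*(496 + H) (r(H, q) = (496 + H)*(2*q) = 2*q*(496 + H))
r((-239 + C) + w, -702) - 278452 = 2*(-702)*(496 + ((-239 - 8) + 199)) - 278452 = 2*(-702)*(496 + (-247 + 199)) - 278452 = 2*(-702)*(496 - 48) - 278452 = 2*(-702)*448 - 278452 = -628992 - 278452 = -907444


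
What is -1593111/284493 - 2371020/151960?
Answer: -15277129007/720525938 ≈ -21.203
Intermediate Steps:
-1593111/284493 - 2371020/151960 = -1593111*1/284493 - 2371020*1/151960 = -531037/94831 - 118551/7598 = -15277129007/720525938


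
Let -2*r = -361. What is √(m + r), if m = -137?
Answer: √174/2 ≈ 6.5955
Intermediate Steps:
r = 361/2 (r = -½*(-361) = 361/2 ≈ 180.50)
√(m + r) = √(-137 + 361/2) = √(87/2) = √174/2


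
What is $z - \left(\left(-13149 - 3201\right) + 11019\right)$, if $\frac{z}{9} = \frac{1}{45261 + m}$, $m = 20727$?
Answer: $\frac{39086893}{7332} \approx 5331.0$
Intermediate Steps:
$z = \frac{1}{7332}$ ($z = \frac{9}{45261 + 20727} = \frac{9}{65988} = 9 \cdot \frac{1}{65988} = \frac{1}{7332} \approx 0.00013639$)
$z - \left(\left(-13149 - 3201\right) + 11019\right) = \frac{1}{7332} - \left(\left(-13149 - 3201\right) + 11019\right) = \frac{1}{7332} - \left(-16350 + 11019\right) = \frac{1}{7332} - -5331 = \frac{1}{7332} + 5331 = \frac{39086893}{7332}$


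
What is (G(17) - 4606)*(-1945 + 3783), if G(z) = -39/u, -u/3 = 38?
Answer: -160838785/19 ≈ -8.4652e+6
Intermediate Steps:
u = -114 (u = -3*38 = -114)
G(z) = 13/38 (G(z) = -39/(-114) = -39*(-1/114) = 13/38)
(G(17) - 4606)*(-1945 + 3783) = (13/38 - 4606)*(-1945 + 3783) = -175015/38*1838 = -160838785/19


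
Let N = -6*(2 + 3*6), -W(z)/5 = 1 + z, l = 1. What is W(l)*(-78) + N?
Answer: 660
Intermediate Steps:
W(z) = -5 - 5*z (W(z) = -5*(1 + z) = -5 - 5*z)
N = -120 (N = -6*(2 + 18) = -6*20 = -120)
W(l)*(-78) + N = (-5 - 5*1)*(-78) - 120 = (-5 - 5)*(-78) - 120 = -10*(-78) - 120 = 780 - 120 = 660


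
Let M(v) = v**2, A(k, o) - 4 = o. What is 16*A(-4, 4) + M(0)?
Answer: 128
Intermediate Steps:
A(k, o) = 4 + o
16*A(-4, 4) + M(0) = 16*(4 + 4) + 0**2 = 16*8 + 0 = 128 + 0 = 128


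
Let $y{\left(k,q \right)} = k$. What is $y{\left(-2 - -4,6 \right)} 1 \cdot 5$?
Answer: $10$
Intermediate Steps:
$y{\left(-2 - -4,6 \right)} 1 \cdot 5 = \left(-2 - -4\right) 1 \cdot 5 = \left(-2 + 4\right) 1 \cdot 5 = 2 \cdot 1 \cdot 5 = 2 \cdot 5 = 10$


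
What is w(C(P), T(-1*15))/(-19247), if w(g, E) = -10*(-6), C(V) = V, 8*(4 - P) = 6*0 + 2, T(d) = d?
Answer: -60/19247 ≈ -0.0031174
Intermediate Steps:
P = 15/4 (P = 4 - (6*0 + 2)/8 = 4 - (0 + 2)/8 = 4 - 1/8*2 = 4 - 1/4 = 15/4 ≈ 3.7500)
w(g, E) = 60
w(C(P), T(-1*15))/(-19247) = 60/(-19247) = 60*(-1/19247) = -60/19247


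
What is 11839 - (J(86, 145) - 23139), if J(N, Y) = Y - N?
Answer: 34919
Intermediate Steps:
11839 - (J(86, 145) - 23139) = 11839 - ((145 - 1*86) - 23139) = 11839 - ((145 - 86) - 23139) = 11839 - (59 - 23139) = 11839 - 1*(-23080) = 11839 + 23080 = 34919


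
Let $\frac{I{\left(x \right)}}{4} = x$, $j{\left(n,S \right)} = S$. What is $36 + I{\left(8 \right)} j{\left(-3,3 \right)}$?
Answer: $132$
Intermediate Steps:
$I{\left(x \right)} = 4 x$
$36 + I{\left(8 \right)} j{\left(-3,3 \right)} = 36 + 4 \cdot 8 \cdot 3 = 36 + 32 \cdot 3 = 36 + 96 = 132$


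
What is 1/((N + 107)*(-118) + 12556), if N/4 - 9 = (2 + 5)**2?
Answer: -1/27446 ≈ -3.6435e-5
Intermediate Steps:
N = 232 (N = 36 + 4*(2 + 5)**2 = 36 + 4*7**2 = 36 + 4*49 = 36 + 196 = 232)
1/((N + 107)*(-118) + 12556) = 1/((232 + 107)*(-118) + 12556) = 1/(339*(-118) + 12556) = 1/(-40002 + 12556) = 1/(-27446) = -1/27446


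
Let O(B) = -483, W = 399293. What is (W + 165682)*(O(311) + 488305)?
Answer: 275607234450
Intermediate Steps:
(W + 165682)*(O(311) + 488305) = (399293 + 165682)*(-483 + 488305) = 564975*487822 = 275607234450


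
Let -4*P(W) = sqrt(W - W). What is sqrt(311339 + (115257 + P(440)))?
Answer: 2*sqrt(106649) ≈ 653.14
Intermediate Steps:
P(W) = 0 (P(W) = -sqrt(W - W)/4 = -sqrt(0)/4 = -1/4*0 = 0)
sqrt(311339 + (115257 + P(440))) = sqrt(311339 + (115257 + 0)) = sqrt(311339 + 115257) = sqrt(426596) = 2*sqrt(106649)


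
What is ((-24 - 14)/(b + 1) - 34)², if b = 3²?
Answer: 35721/25 ≈ 1428.8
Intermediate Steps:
b = 9
((-24 - 14)/(b + 1) - 34)² = ((-24 - 14)/(9 + 1) - 34)² = (-38/10 - 34)² = (-38*⅒ - 34)² = (-19/5 - 34)² = (-189/5)² = 35721/25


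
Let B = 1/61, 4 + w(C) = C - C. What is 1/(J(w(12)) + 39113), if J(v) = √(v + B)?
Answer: 2385893/93319433152 - 9*I*√183/93319433152 ≈ 2.5567e-5 - 1.3047e-9*I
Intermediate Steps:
w(C) = -4 (w(C) = -4 + (C - C) = -4 + 0 = -4)
B = 1/61 ≈ 0.016393
J(v) = √(1/61 + v) (J(v) = √(v + 1/61) = √(1/61 + v))
1/(J(w(12)) + 39113) = 1/(√(61 + 3721*(-4))/61 + 39113) = 1/(√(61 - 14884)/61 + 39113) = 1/(√(-14823)/61 + 39113) = 1/((9*I*√183)/61 + 39113) = 1/(9*I*√183/61 + 39113) = 1/(39113 + 9*I*√183/61)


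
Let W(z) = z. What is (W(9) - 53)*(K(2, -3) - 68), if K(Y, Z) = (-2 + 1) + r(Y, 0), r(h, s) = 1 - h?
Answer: 3080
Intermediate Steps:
K(Y, Z) = -Y (K(Y, Z) = (-2 + 1) + (1 - Y) = -1 + (1 - Y) = -Y)
(W(9) - 53)*(K(2, -3) - 68) = (9 - 53)*(-1*2 - 68) = -44*(-2 - 68) = -44*(-70) = 3080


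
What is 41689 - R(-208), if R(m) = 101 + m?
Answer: 41796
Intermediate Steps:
41689 - R(-208) = 41689 - (101 - 208) = 41689 - 1*(-107) = 41689 + 107 = 41796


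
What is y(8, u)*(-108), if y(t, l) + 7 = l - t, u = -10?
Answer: 2700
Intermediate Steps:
y(t, l) = -7 + l - t (y(t, l) = -7 + (l - t) = -7 + l - t)
y(8, u)*(-108) = (-7 - 10 - 1*8)*(-108) = (-7 - 10 - 8)*(-108) = -25*(-108) = 2700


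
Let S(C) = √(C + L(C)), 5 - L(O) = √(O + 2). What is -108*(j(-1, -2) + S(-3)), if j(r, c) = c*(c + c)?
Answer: -864 - 108*√(2 - I) ≈ -1021.2 + 37.105*I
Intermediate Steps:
j(r, c) = 2*c² (j(r, c) = c*(2*c) = 2*c²)
L(O) = 5 - √(2 + O) (L(O) = 5 - √(O + 2) = 5 - √(2 + O))
S(C) = √(5 + C - √(2 + C)) (S(C) = √(C + (5 - √(2 + C))) = √(5 + C - √(2 + C)))
-108*(j(-1, -2) + S(-3)) = -108*(2*(-2)² + √(5 - 3 - √(2 - 3))) = -108*(2*4 + √(5 - 3 - √(-1))) = -108*(8 + √(5 - 3 - I)) = -108*(8 + √(2 - I)) = -864 - 108*√(2 - I)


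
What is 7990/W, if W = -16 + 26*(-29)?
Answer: -799/77 ≈ -10.377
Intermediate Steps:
W = -770 (W = -16 - 754 = -770)
7990/W = 7990/(-770) = 7990*(-1/770) = -799/77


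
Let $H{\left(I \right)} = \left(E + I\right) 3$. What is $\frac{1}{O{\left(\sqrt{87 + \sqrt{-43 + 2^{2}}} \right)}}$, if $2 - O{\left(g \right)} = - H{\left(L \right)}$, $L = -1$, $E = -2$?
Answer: $- \frac{1}{7} \approx -0.14286$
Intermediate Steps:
$H{\left(I \right)} = -6 + 3 I$ ($H{\left(I \right)} = \left(-2 + I\right) 3 = -6 + 3 I$)
$O{\left(g \right)} = -7$ ($O{\left(g \right)} = 2 - - (-6 + 3 \left(-1\right)) = 2 - - (-6 - 3) = 2 - \left(-1\right) \left(-9\right) = 2 - 9 = -7$)
$\frac{1}{O{\left(\sqrt{87 + \sqrt{-43 + 2^{2}}} \right)}} = \frac{1}{-7} = - \frac{1}{7}$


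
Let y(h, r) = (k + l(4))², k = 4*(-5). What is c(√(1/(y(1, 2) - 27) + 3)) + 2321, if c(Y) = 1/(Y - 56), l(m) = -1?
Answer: 3010455397/1297061 - 3*√57178/1297061 ≈ 2321.0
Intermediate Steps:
k = -20
y(h, r) = 441 (y(h, r) = (-20 - 1)² = (-21)² = 441)
c(Y) = 1/(-56 + Y)
c(√(1/(y(1, 2) - 27) + 3)) + 2321 = 1/(-56 + √(1/(441 - 27) + 3)) + 2321 = 1/(-56 + √(1/414 + 3)) + 2321 = 1/(-56 + √(1243/414)) + 2321 = 1/(-56 + √57178/138) + 2321 = 2321 + 1/(-56 + √57178/138)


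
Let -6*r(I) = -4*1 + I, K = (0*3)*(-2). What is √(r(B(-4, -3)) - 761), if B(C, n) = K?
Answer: I*√6843/3 ≈ 27.574*I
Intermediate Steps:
K = 0 (K = 0*(-2) = 0)
B(C, n) = 0
r(I) = ⅔ - I/6 (r(I) = -(-4*1 + I)/6 = -(-4 + I)/6 = ⅔ - I/6)
√(r(B(-4, -3)) - 761) = √((⅔ - ⅙*0) - 761) = √((⅔ + 0) - 761) = √(⅔ - 761) = √(-2281/3) = I*√6843/3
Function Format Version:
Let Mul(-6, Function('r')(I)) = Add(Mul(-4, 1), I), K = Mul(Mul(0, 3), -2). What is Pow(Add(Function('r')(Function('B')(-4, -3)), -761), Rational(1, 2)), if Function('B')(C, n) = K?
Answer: Mul(Rational(1, 3), I, Pow(6843, Rational(1, 2))) ≈ Mul(27.574, I)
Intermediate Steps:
K = 0 (K = Mul(0, -2) = 0)
Function('B')(C, n) = 0
Function('r')(I) = Add(Rational(2, 3), Mul(Rational(-1, 6), I)) (Function('r')(I) = Mul(Rational(-1, 6), Add(Mul(-4, 1), I)) = Mul(Rational(-1, 6), Add(-4, I)) = Add(Rational(2, 3), Mul(Rational(-1, 6), I)))
Pow(Add(Function('r')(Function('B')(-4, -3)), -761), Rational(1, 2)) = Pow(Add(Add(Rational(2, 3), Mul(Rational(-1, 6), 0)), -761), Rational(1, 2)) = Pow(Add(Add(Rational(2, 3), 0), -761), Rational(1, 2)) = Pow(Add(Rational(2, 3), -761), Rational(1, 2)) = Pow(Rational(-2281, 3), Rational(1, 2)) = Mul(Rational(1, 3), I, Pow(6843, Rational(1, 2)))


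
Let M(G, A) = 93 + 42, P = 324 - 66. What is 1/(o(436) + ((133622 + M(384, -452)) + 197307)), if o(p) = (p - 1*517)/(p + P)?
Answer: 694/229758335 ≈ 3.0206e-6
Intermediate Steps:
P = 258
M(G, A) = 135
o(p) = (-517 + p)/(258 + p) (o(p) = (p - 1*517)/(p + 258) = (p - 517)/(258 + p) = (-517 + p)/(258 + p))
1/(o(436) + ((133622 + M(384, -452)) + 197307)) = 1/((-517 + 436)/(258 + 436) + ((133622 + 135) + 197307)) = 1/(-81/694 + (133757 + 197307)) = 1/((1/694)*(-81) + 331064) = 1/(-81/694 + 331064) = 1/(229758335/694) = 694/229758335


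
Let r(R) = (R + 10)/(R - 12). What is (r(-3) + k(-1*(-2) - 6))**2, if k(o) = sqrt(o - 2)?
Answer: (7 - 15*I*sqrt(6))**2/225 ≈ -5.7822 - 2.2862*I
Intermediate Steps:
r(R) = (10 + R)/(-12 + R)
k(o) = sqrt(-2 + o)
(r(-3) + k(-1*(-2) - 6))**2 = ((10 - 3)/(-12 - 3) + sqrt(-2 + (-1*(-2) - 6)))**2 = (7/(-15) + sqrt(-2 + (2 - 6)))**2 = (-1/15*7 + sqrt(-2 - 4))**2 = (-7/15 + sqrt(-6))**2 = (-7/15 + I*sqrt(6))**2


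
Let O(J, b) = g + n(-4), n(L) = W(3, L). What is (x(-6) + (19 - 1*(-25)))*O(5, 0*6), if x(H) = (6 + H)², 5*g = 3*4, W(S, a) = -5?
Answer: -572/5 ≈ -114.40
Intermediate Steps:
n(L) = -5
g = 12/5 (g = (3*4)/5 = (⅕)*12 = 12/5 ≈ 2.4000)
O(J, b) = -13/5 (O(J, b) = 12/5 - 5 = -13/5)
(x(-6) + (19 - 1*(-25)))*O(5, 0*6) = ((6 - 6)² + (19 - 1*(-25)))*(-13/5) = (0² + (19 + 25))*(-13/5) = (0 + 44)*(-13/5) = 44*(-13/5) = -572/5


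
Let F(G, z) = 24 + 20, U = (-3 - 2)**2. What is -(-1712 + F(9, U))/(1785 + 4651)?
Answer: 417/1609 ≈ 0.25917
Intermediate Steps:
U = 25 (U = (-5)**2 = 25)
F(G, z) = 44
-(-1712 + F(9, U))/(1785 + 4651) = -(-1712 + 44)/(1785 + 4651) = -(-1668)/6436 = -1*(-417/1609) = 417/1609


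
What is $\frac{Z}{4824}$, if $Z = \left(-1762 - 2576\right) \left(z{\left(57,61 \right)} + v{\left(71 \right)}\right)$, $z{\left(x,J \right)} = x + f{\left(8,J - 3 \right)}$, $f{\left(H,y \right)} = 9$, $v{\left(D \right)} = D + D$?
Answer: $- \frac{12532}{67} \approx -187.04$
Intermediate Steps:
$v{\left(D \right)} = 2 D$
$z{\left(x,J \right)} = 9 + x$ ($z{\left(x,J \right)} = x + 9 = 9 + x$)
$Z = -902304$ ($Z = \left(-1762 - 2576\right) \left(\left(9 + 57\right) + 2 \cdot 71\right) = - 4338 \left(66 + 142\right) = \left(-4338\right) 208 = -902304$)
$\frac{Z}{4824} = - \frac{902304}{4824} = \left(-902304\right) \frac{1}{4824} = - \frac{12532}{67}$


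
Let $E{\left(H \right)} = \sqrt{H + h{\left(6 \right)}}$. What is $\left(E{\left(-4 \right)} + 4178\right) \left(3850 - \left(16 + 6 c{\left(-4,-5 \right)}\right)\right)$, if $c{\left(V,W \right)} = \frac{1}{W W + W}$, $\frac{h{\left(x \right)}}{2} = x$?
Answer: $\frac{80085993}{5} + \frac{38337 \sqrt{2}}{5} \approx 1.6028 \cdot 10^{7}$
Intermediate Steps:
$h{\left(x \right)} = 2 x$
$c{\left(V,W \right)} = \frac{1}{W + W^{2}}$ ($c{\left(V,W \right)} = \frac{1}{W^{2} + W} = \frac{1}{W + W^{2}}$)
$E{\left(H \right)} = \sqrt{12 + H}$ ($E{\left(H \right)} = \sqrt{H + 2 \cdot 6} = \sqrt{H + 12} = \sqrt{12 + H}$)
$\left(E{\left(-4 \right)} + 4178\right) \left(3850 - \left(16 + 6 c{\left(-4,-5 \right)}\right)\right) = \left(\sqrt{12 - 4} + 4178\right) \left(3850 - \left(16 + 6 \frac{1}{\left(-5\right) \left(1 - 5\right)}\right)\right) = \left(\sqrt{8} + 4178\right) \left(3850 - \left(16 + 6 \left(- \frac{1}{5 \left(-4\right)}\right)\right)\right) = \left(2 \sqrt{2} + 4178\right) \left(3850 - \left(16 + 6 \left(\left(- \frac{1}{5}\right) \left(- \frac{1}{4}\right)\right)\right)\right) = \left(4178 + 2 \sqrt{2}\right) \left(3850 - \frac{163}{10}\right) = \left(4178 + 2 \sqrt{2}\right) \frac{38337}{10} = \frac{80085993}{5} + \frac{38337 \sqrt{2}}{5}$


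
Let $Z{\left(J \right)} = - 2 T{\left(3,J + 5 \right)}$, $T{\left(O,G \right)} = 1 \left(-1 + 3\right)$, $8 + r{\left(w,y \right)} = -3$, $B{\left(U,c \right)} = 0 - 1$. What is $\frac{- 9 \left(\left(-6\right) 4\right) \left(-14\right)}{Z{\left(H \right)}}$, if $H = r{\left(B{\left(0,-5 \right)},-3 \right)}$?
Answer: $756$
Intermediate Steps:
$B{\left(U,c \right)} = -1$
$r{\left(w,y \right)} = -11$ ($r{\left(w,y \right)} = -8 - 3 = -11$)
$H = -11$
$T{\left(O,G \right)} = 2$ ($T{\left(O,G \right)} = 1 \cdot 2 = 2$)
$Z{\left(J \right)} = -4$ ($Z{\left(J \right)} = \left(-2\right) 2 = -4$)
$\frac{- 9 \left(\left(-6\right) 4\right) \left(-14\right)}{Z{\left(H \right)}} = \frac{- 9 \left(\left(-6\right) 4\right) \left(-14\right)}{-4} = \left(-9\right) \left(-24\right) \left(-14\right) \left(- \frac{1}{4}\right) = 216 \left(-14\right) \left(- \frac{1}{4}\right) = \left(-3024\right) \left(- \frac{1}{4}\right) = 756$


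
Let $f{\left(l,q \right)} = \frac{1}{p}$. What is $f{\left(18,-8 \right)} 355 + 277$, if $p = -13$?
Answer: $\frac{3246}{13} \approx 249.69$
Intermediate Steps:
$f{\left(l,q \right)} = - \frac{1}{13}$ ($f{\left(l,q \right)} = \frac{1}{-13} = - \frac{1}{13}$)
$f{\left(18,-8 \right)} 355 + 277 = \left(- \frac{1}{13}\right) 355 + 277 = - \frac{355}{13} + 277 = \frac{3246}{13}$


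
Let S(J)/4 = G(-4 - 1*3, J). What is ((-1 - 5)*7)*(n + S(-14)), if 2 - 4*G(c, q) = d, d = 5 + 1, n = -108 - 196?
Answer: 12936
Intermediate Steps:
n = -304
d = 6
G(c, q) = -1 (G(c, q) = ½ - ¼*6 = ½ - 3/2 = -1)
S(J) = -4 (S(J) = 4*(-1) = -4)
((-1 - 5)*7)*(n + S(-14)) = ((-1 - 5)*7)*(-304 - 4) = -6*7*(-308) = -42*(-308) = 12936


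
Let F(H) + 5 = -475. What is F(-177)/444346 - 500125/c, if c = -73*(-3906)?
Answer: -15883243535/9049994982 ≈ -1.7551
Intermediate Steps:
c = 285138
F(H) = -480 (F(H) = -5 - 475 = -480)
F(-177)/444346 - 500125/c = -480/444346 - 500125/285138 = -480*1/444346 - 500125*1/285138 = -240/222173 - 500125/285138 = -15883243535/9049994982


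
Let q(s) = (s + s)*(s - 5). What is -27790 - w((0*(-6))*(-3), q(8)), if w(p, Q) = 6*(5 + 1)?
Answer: -27826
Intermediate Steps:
q(s) = 2*s*(-5 + s) (q(s) = (2*s)*(-5 + s) = 2*s*(-5 + s))
w(p, Q) = 36 (w(p, Q) = 6*6 = 36)
-27790 - w((0*(-6))*(-3), q(8)) = -27790 - 1*36 = -27790 - 36 = -27826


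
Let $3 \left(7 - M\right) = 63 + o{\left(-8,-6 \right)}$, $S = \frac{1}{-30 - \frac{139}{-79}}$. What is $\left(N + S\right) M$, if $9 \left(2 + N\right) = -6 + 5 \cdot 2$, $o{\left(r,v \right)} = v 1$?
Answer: $\frac{127780}{6693} \approx 19.092$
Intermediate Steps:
$o{\left(r,v \right)} = v$
$S = - \frac{79}{2231}$ ($S = \frac{1}{-30 - - \frac{139}{79}} = \frac{1}{-30 + \frac{139}{79}} = \frac{1}{- \frac{2231}{79}} = - \frac{79}{2231} \approx -0.03541$)
$M = -12$ ($M = 7 - \frac{63 - 6}{3} = 7 - 19 = -12$)
$N = - \frac{14}{9}$ ($N = -2 + \frac{-6 + 5 \cdot 2}{9} = -2 + \frac{-6 + 10}{9} = -2 + \frac{1}{9} \cdot 4 = -2 + \frac{4}{9} = - \frac{14}{9} \approx -1.5556$)
$\left(N + S\right) M = \left(- \frac{14}{9} - \frac{79}{2231}\right) \left(-12\right) = \left(- \frac{31945}{20079}\right) \left(-12\right) = \frac{127780}{6693}$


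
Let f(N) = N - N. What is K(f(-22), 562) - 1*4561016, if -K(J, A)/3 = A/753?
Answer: -1144815578/251 ≈ -4.5610e+6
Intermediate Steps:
f(N) = 0
K(J, A) = -A/251 (K(J, A) = -3*A/753 = -A/251)
K(f(-22), 562) - 1*4561016 = -1/251*562 - 1*4561016 = -562/251 - 4561016 = -1144815578/251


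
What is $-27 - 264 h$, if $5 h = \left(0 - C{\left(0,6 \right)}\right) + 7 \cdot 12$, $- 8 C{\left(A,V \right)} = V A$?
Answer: $- \frac{22311}{5} \approx -4462.2$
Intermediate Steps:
$C{\left(A,V \right)} = - \frac{A V}{8}$ ($C{\left(A,V \right)} = - \frac{V A}{8} = - \frac{A V}{8}$)
$h = \frac{84}{5}$ ($h = \frac{\left(0 - \left(- \frac{1}{8}\right) 0 \cdot 6\right) + 7 \cdot 12}{5} = \frac{\left(0 - 0\right) + 84}{5} = \frac{\left(0 + 0\right) + 84}{5} = \frac{0 + 84}{5} = \frac{1}{5} \cdot 84 = \frac{84}{5} \approx 16.8$)
$-27 - 264 h = -27 - \frac{22176}{5} = - \frac{22311}{5}$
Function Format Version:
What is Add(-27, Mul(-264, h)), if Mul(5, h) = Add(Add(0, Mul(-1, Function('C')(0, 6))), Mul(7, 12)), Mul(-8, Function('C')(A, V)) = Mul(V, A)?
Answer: Rational(-22311, 5) ≈ -4462.2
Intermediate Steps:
Function('C')(A, V) = Mul(Rational(-1, 8), A, V) (Function('C')(A, V) = Mul(Rational(-1, 8), Mul(V, A)) = Mul(Rational(-1, 8), Mul(A, V)) = Mul(Rational(-1, 8), A, V))
h = Rational(84, 5) (h = Mul(Rational(1, 5), Add(Add(0, Mul(-1, Mul(Rational(-1, 8), 0, 6))), Mul(7, 12))) = Mul(Rational(1, 5), Add(Add(0, Mul(-1, 0)), 84)) = Mul(Rational(1, 5), Add(Add(0, 0), 84)) = Mul(Rational(1, 5), Add(0, 84)) = Mul(Rational(1, 5), 84) = Rational(84, 5) ≈ 16.800)
Add(-27, Mul(-264, h)) = Add(-27, Mul(-264, Rational(84, 5))) = Add(-27, Rational(-22176, 5)) = Rational(-22311, 5)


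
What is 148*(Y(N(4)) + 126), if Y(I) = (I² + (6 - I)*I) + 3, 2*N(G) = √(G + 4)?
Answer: 19092 + 888*√2 ≈ 20348.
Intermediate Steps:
N(G) = √(4 + G)/2 (N(G) = √(G + 4)/2 = √(4 + G)/2)
Y(I) = 3 + I² + I*(6 - I) (Y(I) = (I² + I*(6 - I)) + 3 = 3 + I² + I*(6 - I))
148*(Y(N(4)) + 126) = 148*((3 + 6*(√(4 + 4)/2)) + 126) = 148*((3 + 6*(√8/2)) + 126) = 148*((3 + 6*((2*√2)/2)) + 126) = 148*((3 + 6*√2) + 126) = 148*(129 + 6*√2) = 19092 + 888*√2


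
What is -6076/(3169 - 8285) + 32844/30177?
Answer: 4183159/1837923 ≈ 2.2760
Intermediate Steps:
-6076/(3169 - 8285) + 32844/30177 = -6076/(-5116) + 32844*(1/30177) = -6076*(-1/5116) + 1564/1437 = 1519/1279 + 1564/1437 = 4183159/1837923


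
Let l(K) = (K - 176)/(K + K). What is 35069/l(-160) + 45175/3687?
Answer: 287437415/8603 ≈ 33411.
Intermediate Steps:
l(K) = (-176 + K)/(2*K) (l(K) = (-176 + K)/((2*K)) = (-176 + K)*(1/(2*K)) = (-176 + K)/(2*K))
35069/l(-160) + 45175/3687 = 35069/(((1/2)*(-176 - 160)/(-160))) + 45175/3687 = 35069/(((1/2)*(-1/160)*(-336))) + 45175*(1/3687) = 35069/(21/20) + 45175/3687 = 35069*(20/21) + 45175/3687 = 701380/21 + 45175/3687 = 287437415/8603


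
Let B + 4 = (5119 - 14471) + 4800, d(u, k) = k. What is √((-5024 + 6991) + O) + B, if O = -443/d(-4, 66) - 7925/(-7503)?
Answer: -4556 + √53440320366114/165066 ≈ -4511.7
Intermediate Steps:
B = -4556 (B = -4 + ((5119 - 14471) + 4800) = -4 + (-9352 + 4800) = -4 - 4552 = -4556)
O = -933593/165066 (O = -443/66 - 7925/(-7503) = -443*1/66 - 7925*(-1/7503) = -443/66 + 7925/7503 = -933593/165066 ≈ -5.6559)
√((-5024 + 6991) + O) + B = √((-5024 + 6991) - 933593/165066) - 4556 = √(1967 - 933593/165066) - 4556 = √(323751229/165066) - 4556 = √53440320366114/165066 - 4556 = -4556 + √53440320366114/165066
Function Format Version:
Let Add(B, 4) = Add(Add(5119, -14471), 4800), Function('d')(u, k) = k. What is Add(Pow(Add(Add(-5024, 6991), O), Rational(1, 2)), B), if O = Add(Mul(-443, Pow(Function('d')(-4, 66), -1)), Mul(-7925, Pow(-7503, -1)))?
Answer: Add(-4556, Mul(Rational(1, 165066), Pow(53440320366114, Rational(1, 2)))) ≈ -4511.7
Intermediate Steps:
B = -4556 (B = Add(-4, Add(Add(5119, -14471), 4800)) = Add(-4, Add(-9352, 4800)) = Add(-4, -4552) = -4556)
O = Rational(-933593, 165066) (O = Add(Mul(-443, Pow(66, -1)), Mul(-7925, Pow(-7503, -1))) = Add(Mul(-443, Rational(1, 66)), Mul(-7925, Rational(-1, 7503))) = Add(Rational(-443, 66), Rational(7925, 7503)) = Rational(-933593, 165066) ≈ -5.6559)
Add(Pow(Add(Add(-5024, 6991), O), Rational(1, 2)), B) = Add(Pow(Add(Add(-5024, 6991), Rational(-933593, 165066)), Rational(1, 2)), -4556) = Add(Pow(Add(1967, Rational(-933593, 165066)), Rational(1, 2)), -4556) = Add(Pow(Rational(323751229, 165066), Rational(1, 2)), -4556) = Add(Mul(Rational(1, 165066), Pow(53440320366114, Rational(1, 2))), -4556) = Add(-4556, Mul(Rational(1, 165066), Pow(53440320366114, Rational(1, 2))))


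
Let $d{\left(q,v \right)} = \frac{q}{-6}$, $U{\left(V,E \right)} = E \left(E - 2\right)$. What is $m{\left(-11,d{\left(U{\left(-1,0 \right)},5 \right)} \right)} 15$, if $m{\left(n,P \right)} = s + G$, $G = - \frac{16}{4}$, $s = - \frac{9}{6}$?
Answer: $- \frac{165}{2} \approx -82.5$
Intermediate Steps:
$s = - \frac{3}{2}$ ($s = \left(-9\right) \frac{1}{6} = - \frac{3}{2} \approx -1.5$)
$G = -4$ ($G = \left(-16\right) \frac{1}{4} = -4$)
$U{\left(V,E \right)} = E \left(-2 + E\right)$
$d{\left(q,v \right)} = - \frac{q}{6}$ ($d{\left(q,v \right)} = q \left(- \frac{1}{6}\right) = - \frac{q}{6}$)
$m{\left(n,P \right)} = - \frac{11}{2}$ ($m{\left(n,P \right)} = - \frac{3}{2} - 4 = - \frac{11}{2}$)
$m{\left(-11,d{\left(U{\left(-1,0 \right)},5 \right)} \right)} 15 = \left(- \frac{11}{2}\right) 15 = - \frac{165}{2}$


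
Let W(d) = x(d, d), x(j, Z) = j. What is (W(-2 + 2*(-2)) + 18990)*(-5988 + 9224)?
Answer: 61432224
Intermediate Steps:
W(d) = d
(W(-2 + 2*(-2)) + 18990)*(-5988 + 9224) = ((-2 + 2*(-2)) + 18990)*(-5988 + 9224) = ((-2 - 4) + 18990)*3236 = (-6 + 18990)*3236 = 18984*3236 = 61432224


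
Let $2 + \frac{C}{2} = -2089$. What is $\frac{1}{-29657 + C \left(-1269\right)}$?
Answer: $\frac{1}{5277301} \approx 1.8949 \cdot 10^{-7}$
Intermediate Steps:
$C = -4182$ ($C = -4 + 2 \left(-2089\right) = -4 - 4178 = -4182$)
$\frac{1}{-29657 + C \left(-1269\right)} = \frac{1}{-29657 - -5306958} = \frac{1}{-29657 + 5306958} = \frac{1}{5277301}$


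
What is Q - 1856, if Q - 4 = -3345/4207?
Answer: -7794709/4207 ≈ -1852.8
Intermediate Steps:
Q = 13483/4207 (Q = 4 - 3345/4207 = 13483/4207 ≈ 3.2049)
Q - 1856 = 13483/4207 - 1856 = -7794709/4207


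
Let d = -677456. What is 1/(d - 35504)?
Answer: -1/712960 ≈ -1.4026e-6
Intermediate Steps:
1/(d - 35504) = 1/(-677456 - 35504) = 1/(-712960) = -1/712960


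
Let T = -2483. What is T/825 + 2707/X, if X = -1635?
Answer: -139844/29975 ≈ -4.6654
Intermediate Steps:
T/825 + 2707/X = -2483/825 + 2707/(-1635) = -2483*1/825 + 2707*(-1/1635) = -2483/825 - 2707/1635 = -139844/29975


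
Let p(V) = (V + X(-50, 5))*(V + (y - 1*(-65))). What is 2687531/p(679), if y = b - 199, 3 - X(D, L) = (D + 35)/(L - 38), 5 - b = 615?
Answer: -4223263/69615 ≈ -60.666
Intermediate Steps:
b = -610 (b = 5 - 1*615 = 5 - 615 = -610)
X(D, L) = 3 - (35 + D)/(-38 + L) (X(D, L) = 3 - (D + 35)/(L - 38) = 3 - (35 + D)/(-38 + L))
y = -809 (y = -610 - 199 = -809)
p(V) = (-744 + V)*(28/11 + V) (p(V) = (V + (-149 - 1*(-50) + 3*5)/(-38 + 5))*(V + (-809 - 1*(-65))) = (V + (-149 + 50 + 15)/(-33))*(V + (-809 + 65)) = (V - 1/33*(-84))*(V - 744) = (V + 28/11)*(-744 + V) = (28/11 + V)*(-744 + V) = (-744 + V)*(28/11 + V))
2687531/p(679) = 2687531/(-20832/11 + 679² - 8156/11*679) = 2687531/(-20832/11 + 461041 - 5537924/11) = 2687531/(-487305/11) = 2687531*(-11/487305) = -4223263/69615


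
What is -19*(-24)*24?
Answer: 10944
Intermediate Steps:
-19*(-24)*24 = 456*24 = 10944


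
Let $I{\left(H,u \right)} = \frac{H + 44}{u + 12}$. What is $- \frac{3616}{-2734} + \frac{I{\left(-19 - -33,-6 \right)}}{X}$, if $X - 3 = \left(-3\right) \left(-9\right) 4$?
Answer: $\frac{641707}{455211} \approx 1.4097$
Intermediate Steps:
$X = 111$ ($X = 3 + \left(-3\right) \left(-9\right) 4 = 3 + 27 \cdot 4 = 3 + 108 = 111$)
$I{\left(H,u \right)} = \frac{44 + H}{12 + u}$
$- \frac{3616}{-2734} + \frac{I{\left(-19 - -33,-6 \right)}}{X} = - \frac{3616}{-2734} + \frac{\frac{1}{12 - 6} \left(44 - -14\right)}{111} = \left(-3616\right) \left(- \frac{1}{2734}\right) + \frac{44 + \left(-19 + 33\right)}{6} \cdot \frac{1}{111} = \frac{1808}{1367} + \frac{44 + 14}{6} \cdot \frac{1}{111} = \frac{1808}{1367} + \frac{1}{6} \cdot 58 \cdot \frac{1}{111} = \frac{1808}{1367} + \frac{29}{3} \cdot \frac{1}{111} = \frac{1808}{1367} + \frac{29}{333} = \frac{641707}{455211}$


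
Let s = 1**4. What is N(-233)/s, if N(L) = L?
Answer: -233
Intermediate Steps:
s = 1
N(-233)/s = -233/1 = -233*1 = -233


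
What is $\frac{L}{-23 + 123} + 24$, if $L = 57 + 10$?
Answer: $\frac{2467}{100} \approx 24.67$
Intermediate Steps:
$L = 67$
$\frac{L}{-23 + 123} + 24 = \frac{1}{-23 + 123} \cdot 67 + 24 = \frac{1}{100} \cdot 67 + 24 = \frac{67}{100} + 24 = \frac{2467}{100}$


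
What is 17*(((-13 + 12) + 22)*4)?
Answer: 1428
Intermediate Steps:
17*(((-13 + 12) + 22)*4) = 17*((-1 + 22)*4) = 17*(21*4) = 17*84 = 1428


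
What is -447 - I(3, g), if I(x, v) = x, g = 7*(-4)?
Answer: -450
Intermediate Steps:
g = -28
-447 - I(3, g) = -447 - 1*3 = -447 - 3 = -450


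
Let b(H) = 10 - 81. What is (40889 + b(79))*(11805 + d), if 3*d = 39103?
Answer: 1013891908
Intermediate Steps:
d = 39103/3 (d = (1/3)*39103 = 39103/3 ≈ 13034.)
b(H) = -71
(40889 + b(79))*(11805 + d) = (40889 - 71)*(11805 + 39103/3) = 40818*(74518/3) = 1013891908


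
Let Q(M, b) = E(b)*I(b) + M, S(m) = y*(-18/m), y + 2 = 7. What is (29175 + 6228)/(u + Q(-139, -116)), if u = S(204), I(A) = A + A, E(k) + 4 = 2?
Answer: 1203702/11035 ≈ 109.08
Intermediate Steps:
y = 5 (y = -2 + 7 = 5)
S(m) = -90/m (S(m) = 5*(-18/m) = -90/m)
E(k) = -2 (E(k) = -4 + 2 = -2)
I(A) = 2*A
Q(M, b) = M - 4*b (Q(M, b) = -4*b + M = M - 4*b)
u = -15/34 (u = -90/204 = -90*1/204 = -15/34 ≈ -0.44118)
(29175 + 6228)/(u + Q(-139, -116)) = (29175 + 6228)/(-15/34 + (-139 - 4*(-116))) = 35403/(-15/34 + (-139 + 464)) = 35403/(-15/34 + 325) = 35403/(11035/34) = 35403*(34/11035) = 1203702/11035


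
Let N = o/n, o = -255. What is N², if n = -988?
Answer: 65025/976144 ≈ 0.066614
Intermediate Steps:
N = 255/988 (N = -255/(-988) = -255*(-1/988) = 255/988 ≈ 0.25810)
N² = (255/988)² = 65025/976144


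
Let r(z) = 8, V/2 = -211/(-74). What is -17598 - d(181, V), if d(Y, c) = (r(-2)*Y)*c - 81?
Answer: -953657/37 ≈ -25775.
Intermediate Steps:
V = 211/37 (V = 2*(-211/(-74)) = 2*(-211*(-1/74)) = 2*(211/74) = 211/37 ≈ 5.7027)
d(Y, c) = -81 + 8*Y*c (d(Y, c) = (8*Y)*c - 81 = 8*Y*c - 81 = -81 + 8*Y*c)
-17598 - d(181, V) = -17598 - (-81 + 8*181*(211/37)) = -17598 - (-81 + 305528/37) = -17598 - 1*302531/37 = -17598 - 302531/37 = -953657/37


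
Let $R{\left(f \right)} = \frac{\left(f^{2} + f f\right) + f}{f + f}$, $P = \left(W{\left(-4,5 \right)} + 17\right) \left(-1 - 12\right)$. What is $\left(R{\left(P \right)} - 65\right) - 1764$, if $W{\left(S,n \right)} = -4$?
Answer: $- \frac{3995}{2} \approx -1997.5$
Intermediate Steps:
$P = -169$ ($P = \left(-4 + 17\right) \left(-1 - 12\right) = 13 \left(-13\right) = -169$)
$R{\left(f \right)} = \frac{f + 2 f^{2}}{2 f}$ ($R{\left(f \right)} = \frac{\left(f^{2} + f^{2}\right) + f}{2 f} = \left(2 f^{2} + f\right) \frac{1}{2 f} = \left(f + 2 f^{2}\right) \frac{1}{2 f} = \frac{f + 2 f^{2}}{2 f}$)
$\left(R{\left(P \right)} - 65\right) - 1764 = \left(\left(\frac{1}{2} - 169\right) - 65\right) - 1764 = \left(- \frac{337}{2} - 65\right) - 1764 = - \frac{467}{2} - 1764 = - \frac{3995}{2}$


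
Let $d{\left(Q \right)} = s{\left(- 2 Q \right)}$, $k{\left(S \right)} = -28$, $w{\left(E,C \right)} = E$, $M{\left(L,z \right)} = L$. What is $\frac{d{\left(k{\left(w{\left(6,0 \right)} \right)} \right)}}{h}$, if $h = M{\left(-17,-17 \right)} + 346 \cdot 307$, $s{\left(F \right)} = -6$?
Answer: $- \frac{6}{106205} \approx -5.6494 \cdot 10^{-5}$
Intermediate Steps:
$h = 106205$ ($h = -17 + 346 \cdot 307 = -17 + 106222 = 106205$)
$d{\left(Q \right)} = -6$
$\frac{d{\left(k{\left(w{\left(6,0 \right)} \right)} \right)}}{h} = - \frac{6}{106205}$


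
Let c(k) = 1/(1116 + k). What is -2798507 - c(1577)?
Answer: -7536379352/2693 ≈ -2.7985e+6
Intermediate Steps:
-2798507 - c(1577) = -2798507 - 1/(1116 + 1577) = -2798507 - 1/2693 = -7536379352/2693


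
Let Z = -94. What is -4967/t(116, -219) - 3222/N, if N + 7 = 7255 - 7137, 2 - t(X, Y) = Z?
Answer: -286883/3552 ≈ -80.767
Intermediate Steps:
t(X, Y) = 96 (t(X, Y) = 2 - 1*(-94) = 2 + 94 = 96)
N = 111 (N = -7 + (7255 - 7137) = -7 + 118 = 111)
-4967/t(116, -219) - 3222/N = -4967/96 - 3222/111 = -4967*1/96 - 3222*1/111 = -4967/96 - 1074/37 = -286883/3552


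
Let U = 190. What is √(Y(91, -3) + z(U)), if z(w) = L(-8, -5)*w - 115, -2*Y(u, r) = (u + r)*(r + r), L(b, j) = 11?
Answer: √2239 ≈ 47.318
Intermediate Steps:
Y(u, r) = -r*(r + u) (Y(u, r) = -(u + r)*(r + r)/2 = -(r + u)*2*r/2 = -r*(r + u))
z(w) = -115 + 11*w (z(w) = 11*w - 115 = -115 + 11*w)
√(Y(91, -3) + z(U)) = √(-1*(-3)*(-3 + 91) + (-115 + 11*190)) = √(-1*(-3)*88 + (-115 + 2090)) = √(264 + 1975) = √2239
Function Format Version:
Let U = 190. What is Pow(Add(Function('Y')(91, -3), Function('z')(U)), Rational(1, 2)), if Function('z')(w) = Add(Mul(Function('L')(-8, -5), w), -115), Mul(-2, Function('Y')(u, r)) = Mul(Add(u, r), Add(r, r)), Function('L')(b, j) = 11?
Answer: Pow(2239, Rational(1, 2)) ≈ 47.318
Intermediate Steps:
Function('Y')(u, r) = Mul(-1, r, Add(r, u)) (Function('Y')(u, r) = Mul(Rational(-1, 2), Mul(Add(u, r), Add(r, r))) = Mul(Rational(-1, 2), Mul(Add(r, u), Mul(2, r))) = Mul(Rational(-1, 2), Mul(2, r, Add(r, u))) = Mul(-1, r, Add(r, u)))
Function('z')(w) = Add(-115, Mul(11, w)) (Function('z')(w) = Add(Mul(11, w), -115) = Add(-115, Mul(11, w)))
Pow(Add(Function('Y')(91, -3), Function('z')(U)), Rational(1, 2)) = Pow(Add(Mul(-1, -3, Add(-3, 91)), Add(-115, Mul(11, 190))), Rational(1, 2)) = Pow(Add(Mul(-1, -3, 88), Add(-115, 2090)), Rational(1, 2)) = Pow(Add(264, 1975), Rational(1, 2)) = Pow(2239, Rational(1, 2))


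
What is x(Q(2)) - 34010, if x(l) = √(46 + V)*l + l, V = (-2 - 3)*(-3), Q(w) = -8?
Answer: -34018 - 8*√61 ≈ -34081.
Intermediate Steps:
V = 15 (V = -5*(-3) = 15)
x(l) = l + l*√61 (x(l) = √(46 + 15)*l + l = √61*l + l = l*√61 + l = l + l*√61)
x(Q(2)) - 34010 = -8*(1 + √61) - 34010 = (-8 - 8*√61) - 34010 = -34018 - 8*√61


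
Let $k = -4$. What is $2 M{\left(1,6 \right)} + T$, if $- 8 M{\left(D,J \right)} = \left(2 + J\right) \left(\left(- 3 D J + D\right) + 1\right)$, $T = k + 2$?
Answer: $30$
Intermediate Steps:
$T = -2$ ($T = -4 + 2 = -2$)
$M{\left(D,J \right)} = - \frac{\left(2 + J\right) \left(1 + D - 3 D J\right)}{8}$ ($M{\left(D,J \right)} = - \frac{\left(2 + J\right) \left(\left(- 3 D J + D\right) + 1\right)}{8} = - \frac{\left(2 + J\right) \left(\left(D - 3 D J\right) + 1\right)}{8} = - \frac{\left(2 + J\right) \left(1 + D - 3 D J\right)}{8}$)
$2 M{\left(1,6 \right)} + T = 2 \left(- \frac{1}{4} - \frac{1}{4} - \frac{3}{4} + \frac{3}{8} \cdot 1 \cdot 6^{2} + \frac{5}{8} \cdot 1 \cdot 6\right) - 2 = 2 \left(- \frac{1}{4} - \frac{1}{4} - \frac{3}{4} + \frac{3}{8} \cdot 1 \cdot 36 + \frac{15}{4}\right) - 2 = 2 \left(- \frac{1}{4} - \frac{1}{4} - \frac{3}{4} + \frac{27}{2} + \frac{15}{4}\right) - 2 = 2 \cdot 16 - 2 = 32 - 2 = 30$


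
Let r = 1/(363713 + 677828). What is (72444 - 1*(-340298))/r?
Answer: 429887715422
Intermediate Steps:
r = 1/1041541 ≈ 9.6012e-7
(72444 - 1*(-340298))/r = (72444 - 1*(-340298))/(1/1041541) = (72444 + 340298)*1041541 = 412742*1041541 = 429887715422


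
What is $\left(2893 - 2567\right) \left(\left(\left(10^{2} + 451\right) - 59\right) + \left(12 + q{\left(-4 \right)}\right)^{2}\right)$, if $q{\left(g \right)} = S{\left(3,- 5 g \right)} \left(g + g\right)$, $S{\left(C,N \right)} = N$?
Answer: $7301096$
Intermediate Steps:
$q{\left(g \right)} = - 10 g^{2}$ ($q{\left(g \right)} = - 5 g \left(g + g\right) = - 5 g 2 g = - 10 g^{2}$)
$\left(2893 - 2567\right) \left(\left(\left(10^{2} + 451\right) - 59\right) + \left(12 + q{\left(-4 \right)}\right)^{2}\right) = \left(2893 - 2567\right) \left(\left(\left(10^{2} + 451\right) - 59\right) + \left(12 - 10 \left(-4\right)^{2}\right)^{2}\right) = 326 \left(\left(\left(100 + 451\right) - 59\right) + \left(12 - 160\right)^{2}\right) = 326 \left(\left(551 - 59\right) + \left(12 - 160\right)^{2}\right) = 326 \left(492 + \left(-148\right)^{2}\right) = 326 \left(492 + 21904\right) = 326 \cdot 22396 = 7301096$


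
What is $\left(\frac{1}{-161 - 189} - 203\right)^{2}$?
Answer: $\frac{5048244601}{122500} \approx 41210.0$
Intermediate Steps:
$\left(\frac{1}{-161 - 189} - 203\right)^{2} = \left(\frac{1}{-350} - 203\right)^{2} = \left(- \frac{1}{350} - 203\right)^{2} = \left(- \frac{71051}{350}\right)^{2} = \frac{5048244601}{122500}$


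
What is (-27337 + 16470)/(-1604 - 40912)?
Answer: 10867/42516 ≈ 0.25560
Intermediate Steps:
(-27337 + 16470)/(-1604 - 40912) = -10867/(-42516) = -10867*(-1/42516) = 10867/42516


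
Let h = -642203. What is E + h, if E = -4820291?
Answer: -5462494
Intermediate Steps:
E + h = -4820291 - 642203 = -5462494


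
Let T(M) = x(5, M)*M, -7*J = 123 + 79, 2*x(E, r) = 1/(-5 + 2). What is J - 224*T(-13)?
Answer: -10798/21 ≈ -514.19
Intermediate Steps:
x(E, r) = -1/6 (x(E, r) = 1/(2*(-5 + 2)) = (1/2)/(-3) = (1/2)*(-1/3) = -1/6)
J = -202/7 (J = -(123 + 79)/7 = -1/7*202 = -202/7 ≈ -28.857)
T(M) = -M/6
J - 224*T(-13) = -202/7 - (-112)*(-13)/3 = -202/7 - 224*13/6 = -202/7 - 1456/3 = -10798/21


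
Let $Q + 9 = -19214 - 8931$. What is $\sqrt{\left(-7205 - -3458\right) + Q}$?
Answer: $i \sqrt{31901} \approx 178.61 i$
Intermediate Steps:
$Q = -28154$ ($Q = -9 - 28145 = -28154$)
$\sqrt{\left(-7205 - -3458\right) + Q} = \sqrt{\left(-7205 - -3458\right) - 28154} = \sqrt{\left(-7205 + 3458\right) - 28154} = \sqrt{-3747 - 28154} = \sqrt{-31901} = i \sqrt{31901}$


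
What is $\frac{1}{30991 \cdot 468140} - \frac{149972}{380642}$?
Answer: $- \frac{1087906391535319}{2761201189283540} \approx -0.394$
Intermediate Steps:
$\frac{1}{30991 \cdot 468140} - \frac{149972}{380642} = \frac{1}{30991} \cdot \frac{1}{468140} - \frac{74986}{190321} = \frac{1}{14508126740} - \frac{74986}{190321} = - \frac{1087906391535319}{2761201189283540}$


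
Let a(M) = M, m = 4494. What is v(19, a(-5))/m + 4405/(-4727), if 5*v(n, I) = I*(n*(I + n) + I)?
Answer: -7009939/7081046 ≈ -0.98996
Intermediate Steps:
v(n, I) = I*(I + n*(I + n))/5 (v(n, I) = (I*(n*(I + n) + I))/5 = (I*(I + n*(I + n)))/5 = I*(I + n*(I + n))/5)
v(19, a(-5))/m + 4405/(-4727) = ((⅕)*(-5)*(-5 + 19² - 5*19))/4494 + 4405/(-4727) = ((⅕)*(-5)*(-5 + 361 - 95))*(1/4494) + 4405*(-1/4727) = ((⅕)*(-5)*261)*(1/4494) - 4405/4727 = -261*1/4494 - 4405/4727 = -87/1498 - 4405/4727 = -7009939/7081046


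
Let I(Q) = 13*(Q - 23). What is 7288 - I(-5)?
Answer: 7652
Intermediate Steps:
I(Q) = -299 + 13*Q (I(Q) = 13*(-23 + Q) = -299 + 13*Q)
7288 - I(-5) = 7288 - (-299 + 13*(-5)) = 7288 - (-299 - 65) = 7288 - 1*(-364) = 7288 + 364 = 7652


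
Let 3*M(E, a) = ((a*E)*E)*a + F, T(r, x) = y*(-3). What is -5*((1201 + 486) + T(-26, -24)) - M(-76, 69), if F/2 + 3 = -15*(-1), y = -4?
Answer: -9175015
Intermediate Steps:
T(r, x) = 12 (T(r, x) = -4*(-3) = 12)
F = 24 (F = -6 + 2*(-15*(-1)) = -6 + 2*15 = -6 + 30 = 24)
M(E, a) = 8 + E²*a²/3 (M(E, a) = (((a*E)*E)*a + 24)/3 = (((E*a)*E)*a + 24)/3 = ((a*E²)*a + 24)/3 = (E²*a² + 24)/3 = (24 + E²*a²)/3 = 8 + E²*a²/3)
-5*((1201 + 486) + T(-26, -24)) - M(-76, 69) = -5*((1201 + 486) + 12) - (8 + (⅓)*(-76)²*69²) = -5*(1687 + 12) - (8 + (⅓)*5776*4761) = -5*1699 - (8 + 9166512) = -8495 - 1*9166520 = -8495 - 9166520 = -9175015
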